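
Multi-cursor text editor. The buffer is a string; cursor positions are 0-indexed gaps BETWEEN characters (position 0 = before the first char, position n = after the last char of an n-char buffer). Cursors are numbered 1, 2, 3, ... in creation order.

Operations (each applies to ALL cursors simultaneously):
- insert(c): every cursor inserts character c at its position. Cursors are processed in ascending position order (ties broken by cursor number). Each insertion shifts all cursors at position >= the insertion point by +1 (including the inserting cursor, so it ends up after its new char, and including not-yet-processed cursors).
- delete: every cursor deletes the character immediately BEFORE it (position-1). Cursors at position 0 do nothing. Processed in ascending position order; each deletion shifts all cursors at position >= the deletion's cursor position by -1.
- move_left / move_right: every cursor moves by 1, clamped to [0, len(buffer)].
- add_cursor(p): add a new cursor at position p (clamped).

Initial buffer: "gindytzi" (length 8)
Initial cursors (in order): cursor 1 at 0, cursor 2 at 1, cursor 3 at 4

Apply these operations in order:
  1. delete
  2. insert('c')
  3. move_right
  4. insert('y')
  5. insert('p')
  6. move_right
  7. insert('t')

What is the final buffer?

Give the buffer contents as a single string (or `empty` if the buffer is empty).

Answer: cciyyppnttcyypttzi

Derivation:
After op 1 (delete): buffer="inytzi" (len 6), cursors c1@0 c2@0 c3@2, authorship ......
After op 2 (insert('c')): buffer="ccincytzi" (len 9), cursors c1@2 c2@2 c3@5, authorship 12..3....
After op 3 (move_right): buffer="ccincytzi" (len 9), cursors c1@3 c2@3 c3@6, authorship 12..3....
After op 4 (insert('y')): buffer="cciyyncyytzi" (len 12), cursors c1@5 c2@5 c3@9, authorship 12.12.3.3...
After op 5 (insert('p')): buffer="cciyyppncyyptzi" (len 15), cursors c1@7 c2@7 c3@12, authorship 12.1212.3.33...
After op 6 (move_right): buffer="cciyyppncyyptzi" (len 15), cursors c1@8 c2@8 c3@13, authorship 12.1212.3.33...
After op 7 (insert('t')): buffer="cciyyppnttcyypttzi" (len 18), cursors c1@10 c2@10 c3@16, authorship 12.1212.123.33.3..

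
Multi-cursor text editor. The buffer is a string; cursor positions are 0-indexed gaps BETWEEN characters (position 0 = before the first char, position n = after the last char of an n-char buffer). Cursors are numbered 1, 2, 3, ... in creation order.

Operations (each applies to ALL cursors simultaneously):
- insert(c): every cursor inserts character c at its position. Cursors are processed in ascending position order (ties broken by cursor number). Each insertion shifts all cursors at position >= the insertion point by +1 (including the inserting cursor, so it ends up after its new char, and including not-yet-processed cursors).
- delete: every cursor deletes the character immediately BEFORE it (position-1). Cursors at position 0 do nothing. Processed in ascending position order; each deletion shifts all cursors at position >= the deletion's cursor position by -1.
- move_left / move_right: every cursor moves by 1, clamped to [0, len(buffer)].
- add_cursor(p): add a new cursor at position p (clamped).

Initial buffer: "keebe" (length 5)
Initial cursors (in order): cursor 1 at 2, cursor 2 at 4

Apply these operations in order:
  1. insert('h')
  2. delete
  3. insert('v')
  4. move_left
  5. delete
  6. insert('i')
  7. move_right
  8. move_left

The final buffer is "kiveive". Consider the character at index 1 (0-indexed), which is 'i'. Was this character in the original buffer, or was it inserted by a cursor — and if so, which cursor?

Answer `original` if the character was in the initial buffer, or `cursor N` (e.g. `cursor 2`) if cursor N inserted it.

After op 1 (insert('h')): buffer="kehebhe" (len 7), cursors c1@3 c2@6, authorship ..1..2.
After op 2 (delete): buffer="keebe" (len 5), cursors c1@2 c2@4, authorship .....
After op 3 (insert('v')): buffer="kevebve" (len 7), cursors c1@3 c2@6, authorship ..1..2.
After op 4 (move_left): buffer="kevebve" (len 7), cursors c1@2 c2@5, authorship ..1..2.
After op 5 (delete): buffer="kveve" (len 5), cursors c1@1 c2@3, authorship .1.2.
After op 6 (insert('i')): buffer="kiveive" (len 7), cursors c1@2 c2@5, authorship .11.22.
After op 7 (move_right): buffer="kiveive" (len 7), cursors c1@3 c2@6, authorship .11.22.
After op 8 (move_left): buffer="kiveive" (len 7), cursors c1@2 c2@5, authorship .11.22.
Authorship (.=original, N=cursor N): . 1 1 . 2 2 .
Index 1: author = 1

Answer: cursor 1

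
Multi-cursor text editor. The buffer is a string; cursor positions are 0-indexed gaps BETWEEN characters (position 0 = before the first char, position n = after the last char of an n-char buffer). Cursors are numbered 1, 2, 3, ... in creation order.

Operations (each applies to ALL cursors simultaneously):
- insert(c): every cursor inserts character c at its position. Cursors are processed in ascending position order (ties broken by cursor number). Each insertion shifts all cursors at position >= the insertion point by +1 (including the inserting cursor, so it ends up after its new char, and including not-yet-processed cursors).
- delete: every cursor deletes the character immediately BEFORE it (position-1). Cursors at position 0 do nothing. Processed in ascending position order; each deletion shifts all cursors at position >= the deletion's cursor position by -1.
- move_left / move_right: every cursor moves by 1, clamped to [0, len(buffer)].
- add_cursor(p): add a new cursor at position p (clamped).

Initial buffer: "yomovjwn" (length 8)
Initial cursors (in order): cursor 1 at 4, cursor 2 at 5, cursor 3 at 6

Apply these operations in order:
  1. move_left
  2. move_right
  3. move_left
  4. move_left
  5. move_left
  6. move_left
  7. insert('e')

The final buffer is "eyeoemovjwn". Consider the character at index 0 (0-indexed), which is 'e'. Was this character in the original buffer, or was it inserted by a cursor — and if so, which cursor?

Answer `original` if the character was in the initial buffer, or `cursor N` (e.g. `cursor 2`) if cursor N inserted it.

Answer: cursor 1

Derivation:
After op 1 (move_left): buffer="yomovjwn" (len 8), cursors c1@3 c2@4 c3@5, authorship ........
After op 2 (move_right): buffer="yomovjwn" (len 8), cursors c1@4 c2@5 c3@6, authorship ........
After op 3 (move_left): buffer="yomovjwn" (len 8), cursors c1@3 c2@4 c3@5, authorship ........
After op 4 (move_left): buffer="yomovjwn" (len 8), cursors c1@2 c2@3 c3@4, authorship ........
After op 5 (move_left): buffer="yomovjwn" (len 8), cursors c1@1 c2@2 c3@3, authorship ........
After op 6 (move_left): buffer="yomovjwn" (len 8), cursors c1@0 c2@1 c3@2, authorship ........
After op 7 (insert('e')): buffer="eyeoemovjwn" (len 11), cursors c1@1 c2@3 c3@5, authorship 1.2.3......
Authorship (.=original, N=cursor N): 1 . 2 . 3 . . . . . .
Index 0: author = 1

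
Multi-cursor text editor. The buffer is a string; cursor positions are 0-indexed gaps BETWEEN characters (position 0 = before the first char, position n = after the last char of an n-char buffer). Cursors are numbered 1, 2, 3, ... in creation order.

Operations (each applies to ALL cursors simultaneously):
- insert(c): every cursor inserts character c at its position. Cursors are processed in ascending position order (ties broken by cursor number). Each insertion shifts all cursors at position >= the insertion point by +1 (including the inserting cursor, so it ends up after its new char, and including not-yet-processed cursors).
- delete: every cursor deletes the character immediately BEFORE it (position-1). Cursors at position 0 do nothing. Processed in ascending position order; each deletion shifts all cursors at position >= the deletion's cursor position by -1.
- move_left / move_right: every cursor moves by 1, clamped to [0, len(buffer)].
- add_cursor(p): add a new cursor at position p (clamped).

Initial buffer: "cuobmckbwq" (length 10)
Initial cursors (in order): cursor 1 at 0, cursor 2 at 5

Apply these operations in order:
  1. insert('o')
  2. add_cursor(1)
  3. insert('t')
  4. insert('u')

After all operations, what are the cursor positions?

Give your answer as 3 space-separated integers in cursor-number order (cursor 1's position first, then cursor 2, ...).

Answer: 5 13 5

Derivation:
After op 1 (insert('o')): buffer="ocuobmockbwq" (len 12), cursors c1@1 c2@7, authorship 1.....2.....
After op 2 (add_cursor(1)): buffer="ocuobmockbwq" (len 12), cursors c1@1 c3@1 c2@7, authorship 1.....2.....
After op 3 (insert('t')): buffer="ottcuobmotckbwq" (len 15), cursors c1@3 c3@3 c2@10, authorship 113.....22.....
After op 4 (insert('u')): buffer="ottuucuobmotuckbwq" (len 18), cursors c1@5 c3@5 c2@13, authorship 11313.....222.....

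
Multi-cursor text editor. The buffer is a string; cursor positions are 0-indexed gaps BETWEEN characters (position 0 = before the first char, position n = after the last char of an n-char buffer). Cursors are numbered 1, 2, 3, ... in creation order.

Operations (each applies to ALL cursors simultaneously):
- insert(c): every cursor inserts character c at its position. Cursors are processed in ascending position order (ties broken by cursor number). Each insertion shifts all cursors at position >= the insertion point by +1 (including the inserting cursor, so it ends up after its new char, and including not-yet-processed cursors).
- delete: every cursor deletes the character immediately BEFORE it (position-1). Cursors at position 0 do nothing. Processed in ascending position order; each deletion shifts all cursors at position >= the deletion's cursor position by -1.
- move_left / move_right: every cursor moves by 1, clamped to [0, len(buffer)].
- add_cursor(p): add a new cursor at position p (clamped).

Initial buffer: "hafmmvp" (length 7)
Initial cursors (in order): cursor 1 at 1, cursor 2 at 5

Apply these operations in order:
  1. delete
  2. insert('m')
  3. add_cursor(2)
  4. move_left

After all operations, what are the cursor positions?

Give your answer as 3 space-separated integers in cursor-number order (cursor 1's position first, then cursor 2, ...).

Answer: 0 4 1

Derivation:
After op 1 (delete): buffer="afmvp" (len 5), cursors c1@0 c2@3, authorship .....
After op 2 (insert('m')): buffer="mafmmvp" (len 7), cursors c1@1 c2@5, authorship 1...2..
After op 3 (add_cursor(2)): buffer="mafmmvp" (len 7), cursors c1@1 c3@2 c2@5, authorship 1...2..
After op 4 (move_left): buffer="mafmmvp" (len 7), cursors c1@0 c3@1 c2@4, authorship 1...2..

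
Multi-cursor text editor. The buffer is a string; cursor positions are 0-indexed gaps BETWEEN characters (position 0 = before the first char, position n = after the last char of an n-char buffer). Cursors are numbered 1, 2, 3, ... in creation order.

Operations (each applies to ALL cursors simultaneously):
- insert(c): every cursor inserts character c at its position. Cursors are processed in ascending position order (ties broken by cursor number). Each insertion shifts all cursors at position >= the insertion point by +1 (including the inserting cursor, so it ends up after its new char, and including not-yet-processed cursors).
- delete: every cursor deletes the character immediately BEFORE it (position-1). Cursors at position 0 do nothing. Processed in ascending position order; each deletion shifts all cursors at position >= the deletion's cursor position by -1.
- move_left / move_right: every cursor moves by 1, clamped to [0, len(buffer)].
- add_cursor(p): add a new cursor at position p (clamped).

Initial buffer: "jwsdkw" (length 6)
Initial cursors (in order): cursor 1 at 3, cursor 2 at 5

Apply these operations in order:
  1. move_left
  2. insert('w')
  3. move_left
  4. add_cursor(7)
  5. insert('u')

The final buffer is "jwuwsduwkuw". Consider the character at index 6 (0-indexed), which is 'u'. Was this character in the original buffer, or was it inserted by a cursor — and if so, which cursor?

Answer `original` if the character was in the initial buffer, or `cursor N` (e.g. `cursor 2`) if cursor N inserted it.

Answer: cursor 2

Derivation:
After op 1 (move_left): buffer="jwsdkw" (len 6), cursors c1@2 c2@4, authorship ......
After op 2 (insert('w')): buffer="jwwsdwkw" (len 8), cursors c1@3 c2@6, authorship ..1..2..
After op 3 (move_left): buffer="jwwsdwkw" (len 8), cursors c1@2 c2@5, authorship ..1..2..
After op 4 (add_cursor(7)): buffer="jwwsdwkw" (len 8), cursors c1@2 c2@5 c3@7, authorship ..1..2..
After op 5 (insert('u')): buffer="jwuwsduwkuw" (len 11), cursors c1@3 c2@7 c3@10, authorship ..11..22.3.
Authorship (.=original, N=cursor N): . . 1 1 . . 2 2 . 3 .
Index 6: author = 2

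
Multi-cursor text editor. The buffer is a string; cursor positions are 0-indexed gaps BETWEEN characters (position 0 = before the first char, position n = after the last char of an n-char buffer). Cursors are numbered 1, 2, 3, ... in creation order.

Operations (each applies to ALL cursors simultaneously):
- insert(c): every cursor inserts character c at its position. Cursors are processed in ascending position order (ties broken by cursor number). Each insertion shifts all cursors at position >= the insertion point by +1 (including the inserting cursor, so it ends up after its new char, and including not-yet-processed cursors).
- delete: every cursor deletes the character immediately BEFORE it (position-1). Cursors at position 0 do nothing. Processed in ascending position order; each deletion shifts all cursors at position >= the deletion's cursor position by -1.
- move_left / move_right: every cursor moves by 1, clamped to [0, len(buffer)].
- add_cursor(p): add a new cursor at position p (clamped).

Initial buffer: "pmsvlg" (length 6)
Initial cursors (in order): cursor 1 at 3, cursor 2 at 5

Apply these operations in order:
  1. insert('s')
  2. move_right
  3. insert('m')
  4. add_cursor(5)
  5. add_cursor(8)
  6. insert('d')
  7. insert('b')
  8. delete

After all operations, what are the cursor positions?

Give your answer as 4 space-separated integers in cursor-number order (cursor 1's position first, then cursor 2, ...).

After op 1 (insert('s')): buffer="pmssvlsg" (len 8), cursors c1@4 c2@7, authorship ...1..2.
After op 2 (move_right): buffer="pmssvlsg" (len 8), cursors c1@5 c2@8, authorship ...1..2.
After op 3 (insert('m')): buffer="pmssvmlsgm" (len 10), cursors c1@6 c2@10, authorship ...1.1.2.2
After op 4 (add_cursor(5)): buffer="pmssvmlsgm" (len 10), cursors c3@5 c1@6 c2@10, authorship ...1.1.2.2
After op 5 (add_cursor(8)): buffer="pmssvmlsgm" (len 10), cursors c3@5 c1@6 c4@8 c2@10, authorship ...1.1.2.2
After op 6 (insert('d')): buffer="pmssvdmdlsdgmd" (len 14), cursors c3@6 c1@8 c4@11 c2@14, authorship ...1.311.24.22
After op 7 (insert('b')): buffer="pmssvdbmdblsdbgmdb" (len 18), cursors c3@7 c1@10 c4@14 c2@18, authorship ...1.33111.244.222
After op 8 (delete): buffer="pmssvdmdlsdgmd" (len 14), cursors c3@6 c1@8 c4@11 c2@14, authorship ...1.311.24.22

Answer: 8 14 6 11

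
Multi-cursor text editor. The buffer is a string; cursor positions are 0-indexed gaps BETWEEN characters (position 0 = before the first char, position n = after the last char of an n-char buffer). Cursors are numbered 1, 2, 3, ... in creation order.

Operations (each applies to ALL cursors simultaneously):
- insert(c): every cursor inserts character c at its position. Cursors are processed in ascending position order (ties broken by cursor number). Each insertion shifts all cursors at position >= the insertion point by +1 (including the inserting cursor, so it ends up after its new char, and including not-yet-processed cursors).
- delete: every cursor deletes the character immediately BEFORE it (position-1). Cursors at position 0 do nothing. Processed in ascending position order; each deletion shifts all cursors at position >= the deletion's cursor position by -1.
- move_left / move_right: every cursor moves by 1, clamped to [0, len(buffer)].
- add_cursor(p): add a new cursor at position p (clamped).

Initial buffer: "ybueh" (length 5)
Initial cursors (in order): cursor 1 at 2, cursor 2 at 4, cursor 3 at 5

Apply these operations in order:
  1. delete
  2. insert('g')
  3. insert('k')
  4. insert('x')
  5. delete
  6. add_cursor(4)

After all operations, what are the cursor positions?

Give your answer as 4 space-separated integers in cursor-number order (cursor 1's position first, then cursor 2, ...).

Answer: 3 8 8 4

Derivation:
After op 1 (delete): buffer="yu" (len 2), cursors c1@1 c2@2 c3@2, authorship ..
After op 2 (insert('g')): buffer="ygugg" (len 5), cursors c1@2 c2@5 c3@5, authorship .1.23
After op 3 (insert('k')): buffer="ygkuggkk" (len 8), cursors c1@3 c2@8 c3@8, authorship .11.2323
After op 4 (insert('x')): buffer="ygkxuggkkxx" (len 11), cursors c1@4 c2@11 c3@11, authorship .111.232323
After op 5 (delete): buffer="ygkuggkk" (len 8), cursors c1@3 c2@8 c3@8, authorship .11.2323
After op 6 (add_cursor(4)): buffer="ygkuggkk" (len 8), cursors c1@3 c4@4 c2@8 c3@8, authorship .11.2323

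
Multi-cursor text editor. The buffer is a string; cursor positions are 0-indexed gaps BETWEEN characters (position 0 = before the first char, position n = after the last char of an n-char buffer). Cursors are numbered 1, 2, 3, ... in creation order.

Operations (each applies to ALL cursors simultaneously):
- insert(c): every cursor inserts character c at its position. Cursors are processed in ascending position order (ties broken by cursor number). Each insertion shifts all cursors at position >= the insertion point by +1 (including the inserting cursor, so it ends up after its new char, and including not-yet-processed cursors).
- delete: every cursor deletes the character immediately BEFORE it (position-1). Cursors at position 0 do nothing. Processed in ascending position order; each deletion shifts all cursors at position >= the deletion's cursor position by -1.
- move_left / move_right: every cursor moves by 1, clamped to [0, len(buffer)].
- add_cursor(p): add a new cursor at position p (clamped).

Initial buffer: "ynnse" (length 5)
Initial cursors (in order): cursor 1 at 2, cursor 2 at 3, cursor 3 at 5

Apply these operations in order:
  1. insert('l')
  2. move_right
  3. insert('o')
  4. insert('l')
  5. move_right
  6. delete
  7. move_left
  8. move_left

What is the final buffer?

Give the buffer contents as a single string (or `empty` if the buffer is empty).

Answer: ynlnolsollo

Derivation:
After op 1 (insert('l')): buffer="ynlnlsel" (len 8), cursors c1@3 c2@5 c3@8, authorship ..1.2..3
After op 2 (move_right): buffer="ynlnlsel" (len 8), cursors c1@4 c2@6 c3@8, authorship ..1.2..3
After op 3 (insert('o')): buffer="ynlnolsoelo" (len 11), cursors c1@5 c2@8 c3@11, authorship ..1.12.2.33
After op 4 (insert('l')): buffer="ynlnollsolelol" (len 14), cursors c1@6 c2@10 c3@14, authorship ..1.112.22.333
After op 5 (move_right): buffer="ynlnollsolelol" (len 14), cursors c1@7 c2@11 c3@14, authorship ..1.112.22.333
After op 6 (delete): buffer="ynlnolsollo" (len 11), cursors c1@6 c2@9 c3@11, authorship ..1.11.2233
After op 7 (move_left): buffer="ynlnolsollo" (len 11), cursors c1@5 c2@8 c3@10, authorship ..1.11.2233
After op 8 (move_left): buffer="ynlnolsollo" (len 11), cursors c1@4 c2@7 c3@9, authorship ..1.11.2233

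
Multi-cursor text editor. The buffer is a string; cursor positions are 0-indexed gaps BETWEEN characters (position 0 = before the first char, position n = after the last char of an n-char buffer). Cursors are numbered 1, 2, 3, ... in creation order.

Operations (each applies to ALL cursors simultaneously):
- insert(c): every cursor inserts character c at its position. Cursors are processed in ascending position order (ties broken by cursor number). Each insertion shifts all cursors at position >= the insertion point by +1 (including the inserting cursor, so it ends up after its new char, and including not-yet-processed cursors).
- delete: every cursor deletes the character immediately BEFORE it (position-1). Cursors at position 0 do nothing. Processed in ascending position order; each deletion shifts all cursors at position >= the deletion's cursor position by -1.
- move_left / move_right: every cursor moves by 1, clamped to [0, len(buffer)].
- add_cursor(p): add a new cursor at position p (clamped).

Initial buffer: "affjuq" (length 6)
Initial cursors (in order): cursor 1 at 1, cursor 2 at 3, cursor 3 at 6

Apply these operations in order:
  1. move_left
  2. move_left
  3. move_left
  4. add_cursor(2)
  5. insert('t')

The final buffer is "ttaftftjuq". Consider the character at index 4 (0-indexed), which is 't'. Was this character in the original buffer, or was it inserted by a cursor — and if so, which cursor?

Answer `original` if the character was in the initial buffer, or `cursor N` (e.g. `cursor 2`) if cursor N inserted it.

After op 1 (move_left): buffer="affjuq" (len 6), cursors c1@0 c2@2 c3@5, authorship ......
After op 2 (move_left): buffer="affjuq" (len 6), cursors c1@0 c2@1 c3@4, authorship ......
After op 3 (move_left): buffer="affjuq" (len 6), cursors c1@0 c2@0 c3@3, authorship ......
After op 4 (add_cursor(2)): buffer="affjuq" (len 6), cursors c1@0 c2@0 c4@2 c3@3, authorship ......
After op 5 (insert('t')): buffer="ttaftftjuq" (len 10), cursors c1@2 c2@2 c4@5 c3@7, authorship 12..4.3...
Authorship (.=original, N=cursor N): 1 2 . . 4 . 3 . . .
Index 4: author = 4

Answer: cursor 4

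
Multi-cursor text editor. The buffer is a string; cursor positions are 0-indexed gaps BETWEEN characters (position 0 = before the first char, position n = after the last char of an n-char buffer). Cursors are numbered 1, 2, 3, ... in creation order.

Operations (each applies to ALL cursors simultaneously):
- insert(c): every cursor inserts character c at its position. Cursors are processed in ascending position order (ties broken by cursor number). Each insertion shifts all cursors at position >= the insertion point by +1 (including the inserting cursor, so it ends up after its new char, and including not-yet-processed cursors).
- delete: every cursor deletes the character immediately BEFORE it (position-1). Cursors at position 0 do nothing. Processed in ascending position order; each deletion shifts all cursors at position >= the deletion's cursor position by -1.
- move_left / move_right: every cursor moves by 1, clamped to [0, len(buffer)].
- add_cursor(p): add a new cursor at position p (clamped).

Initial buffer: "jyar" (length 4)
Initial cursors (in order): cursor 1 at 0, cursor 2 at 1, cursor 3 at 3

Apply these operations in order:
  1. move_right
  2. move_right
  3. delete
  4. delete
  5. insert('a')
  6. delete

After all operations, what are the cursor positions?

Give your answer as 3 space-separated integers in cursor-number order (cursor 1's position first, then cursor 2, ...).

Answer: 0 0 0

Derivation:
After op 1 (move_right): buffer="jyar" (len 4), cursors c1@1 c2@2 c3@4, authorship ....
After op 2 (move_right): buffer="jyar" (len 4), cursors c1@2 c2@3 c3@4, authorship ....
After op 3 (delete): buffer="j" (len 1), cursors c1@1 c2@1 c3@1, authorship .
After op 4 (delete): buffer="" (len 0), cursors c1@0 c2@0 c3@0, authorship 
After op 5 (insert('a')): buffer="aaa" (len 3), cursors c1@3 c2@3 c3@3, authorship 123
After op 6 (delete): buffer="" (len 0), cursors c1@0 c2@0 c3@0, authorship 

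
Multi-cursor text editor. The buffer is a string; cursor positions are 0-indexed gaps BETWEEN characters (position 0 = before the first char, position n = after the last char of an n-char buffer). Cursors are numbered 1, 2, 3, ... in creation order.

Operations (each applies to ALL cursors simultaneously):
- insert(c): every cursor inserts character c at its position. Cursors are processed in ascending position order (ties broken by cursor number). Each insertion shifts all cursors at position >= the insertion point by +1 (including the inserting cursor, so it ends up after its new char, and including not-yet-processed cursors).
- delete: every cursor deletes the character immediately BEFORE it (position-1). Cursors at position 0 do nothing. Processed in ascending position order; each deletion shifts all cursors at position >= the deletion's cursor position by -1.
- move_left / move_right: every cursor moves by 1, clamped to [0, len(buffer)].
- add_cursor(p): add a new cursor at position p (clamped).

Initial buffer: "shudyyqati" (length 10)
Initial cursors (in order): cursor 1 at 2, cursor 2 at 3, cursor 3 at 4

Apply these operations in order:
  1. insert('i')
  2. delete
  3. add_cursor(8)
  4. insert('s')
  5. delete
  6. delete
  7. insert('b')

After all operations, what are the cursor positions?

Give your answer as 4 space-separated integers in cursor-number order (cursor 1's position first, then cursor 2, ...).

After op 1 (insert('i')): buffer="shiuidiyyqati" (len 13), cursors c1@3 c2@5 c3@7, authorship ..1.2.3......
After op 2 (delete): buffer="shudyyqati" (len 10), cursors c1@2 c2@3 c3@4, authorship ..........
After op 3 (add_cursor(8)): buffer="shudyyqati" (len 10), cursors c1@2 c2@3 c3@4 c4@8, authorship ..........
After op 4 (insert('s')): buffer="shsusdsyyqasti" (len 14), cursors c1@3 c2@5 c3@7 c4@12, authorship ..1.2.3....4..
After op 5 (delete): buffer="shudyyqati" (len 10), cursors c1@2 c2@3 c3@4 c4@8, authorship ..........
After op 6 (delete): buffer="syyqti" (len 6), cursors c1@1 c2@1 c3@1 c4@4, authorship ......
After op 7 (insert('b')): buffer="sbbbyyqbti" (len 10), cursors c1@4 c2@4 c3@4 c4@8, authorship .123...4..

Answer: 4 4 4 8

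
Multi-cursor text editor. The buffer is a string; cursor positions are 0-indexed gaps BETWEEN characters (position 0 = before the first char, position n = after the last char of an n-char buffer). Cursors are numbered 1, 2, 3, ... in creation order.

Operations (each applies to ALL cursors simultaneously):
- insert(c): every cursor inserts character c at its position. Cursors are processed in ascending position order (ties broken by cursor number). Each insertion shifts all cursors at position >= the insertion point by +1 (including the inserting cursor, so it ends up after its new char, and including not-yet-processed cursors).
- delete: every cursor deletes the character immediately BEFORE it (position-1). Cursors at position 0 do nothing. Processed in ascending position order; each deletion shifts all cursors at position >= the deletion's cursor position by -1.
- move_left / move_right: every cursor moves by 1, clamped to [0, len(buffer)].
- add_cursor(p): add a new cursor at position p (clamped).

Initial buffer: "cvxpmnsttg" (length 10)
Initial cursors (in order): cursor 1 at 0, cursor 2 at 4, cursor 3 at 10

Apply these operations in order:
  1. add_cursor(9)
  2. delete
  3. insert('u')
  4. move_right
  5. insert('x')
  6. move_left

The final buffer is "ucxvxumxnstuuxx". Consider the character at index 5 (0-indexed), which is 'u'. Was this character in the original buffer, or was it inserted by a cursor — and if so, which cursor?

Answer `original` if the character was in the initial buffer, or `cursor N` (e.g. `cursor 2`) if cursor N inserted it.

After op 1 (add_cursor(9)): buffer="cvxpmnsttg" (len 10), cursors c1@0 c2@4 c4@9 c3@10, authorship ..........
After op 2 (delete): buffer="cvxmnst" (len 7), cursors c1@0 c2@3 c3@7 c4@7, authorship .......
After op 3 (insert('u')): buffer="ucvxumnstuu" (len 11), cursors c1@1 c2@5 c3@11 c4@11, authorship 1...2....34
After op 4 (move_right): buffer="ucvxumnstuu" (len 11), cursors c1@2 c2@6 c3@11 c4@11, authorship 1...2....34
After op 5 (insert('x')): buffer="ucxvxumxnstuuxx" (len 15), cursors c1@3 c2@8 c3@15 c4@15, authorship 1.1..2.2...3434
After op 6 (move_left): buffer="ucxvxumxnstuuxx" (len 15), cursors c1@2 c2@7 c3@14 c4@14, authorship 1.1..2.2...3434
Authorship (.=original, N=cursor N): 1 . 1 . . 2 . 2 . . . 3 4 3 4
Index 5: author = 2

Answer: cursor 2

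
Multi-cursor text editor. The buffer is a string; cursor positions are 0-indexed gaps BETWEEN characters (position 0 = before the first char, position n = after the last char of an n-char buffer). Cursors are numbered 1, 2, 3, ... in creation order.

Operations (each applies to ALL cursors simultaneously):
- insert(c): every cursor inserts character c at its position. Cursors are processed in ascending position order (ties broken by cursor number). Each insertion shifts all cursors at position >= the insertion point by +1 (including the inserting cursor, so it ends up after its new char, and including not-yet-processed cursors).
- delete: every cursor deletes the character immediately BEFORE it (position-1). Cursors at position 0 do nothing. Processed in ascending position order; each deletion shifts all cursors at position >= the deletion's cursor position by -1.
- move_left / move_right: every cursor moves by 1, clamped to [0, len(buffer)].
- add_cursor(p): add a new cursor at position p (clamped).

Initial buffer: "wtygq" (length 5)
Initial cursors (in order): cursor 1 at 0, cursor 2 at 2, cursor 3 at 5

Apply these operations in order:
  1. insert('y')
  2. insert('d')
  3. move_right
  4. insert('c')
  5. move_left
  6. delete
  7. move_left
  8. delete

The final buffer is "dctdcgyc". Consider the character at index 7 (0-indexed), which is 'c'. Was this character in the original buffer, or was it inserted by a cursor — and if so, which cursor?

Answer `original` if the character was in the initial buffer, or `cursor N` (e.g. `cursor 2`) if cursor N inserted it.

After op 1 (insert('y')): buffer="ywtyygqy" (len 8), cursors c1@1 c2@4 c3@8, authorship 1..2...3
After op 2 (insert('d')): buffer="ydwtydygqyd" (len 11), cursors c1@2 c2@6 c3@11, authorship 11..22...33
After op 3 (move_right): buffer="ydwtydygqyd" (len 11), cursors c1@3 c2@7 c3@11, authorship 11..22...33
After op 4 (insert('c')): buffer="ydwctydycgqydc" (len 14), cursors c1@4 c2@9 c3@14, authorship 11.1.22.2..333
After op 5 (move_left): buffer="ydwctydycgqydc" (len 14), cursors c1@3 c2@8 c3@13, authorship 11.1.22.2..333
After op 6 (delete): buffer="ydctydcgqyc" (len 11), cursors c1@2 c2@6 c3@10, authorship 111.222..33
After op 7 (move_left): buffer="ydctydcgqyc" (len 11), cursors c1@1 c2@5 c3@9, authorship 111.222..33
After op 8 (delete): buffer="dctdcgyc" (len 8), cursors c1@0 c2@3 c3@6, authorship 11.22.33
Authorship (.=original, N=cursor N): 1 1 . 2 2 . 3 3
Index 7: author = 3

Answer: cursor 3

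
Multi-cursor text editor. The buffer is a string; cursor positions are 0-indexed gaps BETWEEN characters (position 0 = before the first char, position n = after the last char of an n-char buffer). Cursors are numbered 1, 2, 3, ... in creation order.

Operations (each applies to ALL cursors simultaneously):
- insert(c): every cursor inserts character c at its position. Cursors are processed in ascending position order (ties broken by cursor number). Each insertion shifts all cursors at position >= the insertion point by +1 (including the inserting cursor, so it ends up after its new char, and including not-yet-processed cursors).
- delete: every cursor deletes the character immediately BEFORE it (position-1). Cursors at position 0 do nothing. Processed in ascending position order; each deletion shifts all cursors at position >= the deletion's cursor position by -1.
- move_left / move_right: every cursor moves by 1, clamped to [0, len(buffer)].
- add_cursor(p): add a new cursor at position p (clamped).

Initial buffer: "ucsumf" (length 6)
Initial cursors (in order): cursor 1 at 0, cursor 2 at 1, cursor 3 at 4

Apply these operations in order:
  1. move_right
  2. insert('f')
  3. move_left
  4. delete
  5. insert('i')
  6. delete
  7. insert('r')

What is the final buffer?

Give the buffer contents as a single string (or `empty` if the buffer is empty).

Answer: rfrfsurff

Derivation:
After op 1 (move_right): buffer="ucsumf" (len 6), cursors c1@1 c2@2 c3@5, authorship ......
After op 2 (insert('f')): buffer="ufcfsumff" (len 9), cursors c1@2 c2@4 c3@8, authorship .1.2...3.
After op 3 (move_left): buffer="ufcfsumff" (len 9), cursors c1@1 c2@3 c3@7, authorship .1.2...3.
After op 4 (delete): buffer="ffsuff" (len 6), cursors c1@0 c2@1 c3@4, authorship 12..3.
After op 5 (insert('i')): buffer="ififsuiff" (len 9), cursors c1@1 c2@3 c3@7, authorship 1122..33.
After op 6 (delete): buffer="ffsuff" (len 6), cursors c1@0 c2@1 c3@4, authorship 12..3.
After op 7 (insert('r')): buffer="rfrfsurff" (len 9), cursors c1@1 c2@3 c3@7, authorship 1122..33.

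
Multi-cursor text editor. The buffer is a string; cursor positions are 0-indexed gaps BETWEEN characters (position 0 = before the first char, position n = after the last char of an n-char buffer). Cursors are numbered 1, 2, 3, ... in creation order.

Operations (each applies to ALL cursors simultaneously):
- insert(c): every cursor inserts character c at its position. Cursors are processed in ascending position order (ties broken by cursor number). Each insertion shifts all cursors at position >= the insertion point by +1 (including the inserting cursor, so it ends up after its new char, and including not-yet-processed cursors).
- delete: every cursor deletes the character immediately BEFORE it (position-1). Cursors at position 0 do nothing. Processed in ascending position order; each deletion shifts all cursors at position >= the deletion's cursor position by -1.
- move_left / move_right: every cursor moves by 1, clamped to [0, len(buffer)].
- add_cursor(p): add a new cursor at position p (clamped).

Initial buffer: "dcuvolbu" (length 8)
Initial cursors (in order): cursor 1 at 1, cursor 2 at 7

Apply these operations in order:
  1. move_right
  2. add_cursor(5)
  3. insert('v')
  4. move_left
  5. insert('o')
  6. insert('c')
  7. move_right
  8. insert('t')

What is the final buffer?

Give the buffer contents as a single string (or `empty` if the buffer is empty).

Answer: dcocvtuvoocvtlbuocvt

Derivation:
After op 1 (move_right): buffer="dcuvolbu" (len 8), cursors c1@2 c2@8, authorship ........
After op 2 (add_cursor(5)): buffer="dcuvolbu" (len 8), cursors c1@2 c3@5 c2@8, authorship ........
After op 3 (insert('v')): buffer="dcvuvovlbuv" (len 11), cursors c1@3 c3@7 c2@11, authorship ..1...3...2
After op 4 (move_left): buffer="dcvuvovlbuv" (len 11), cursors c1@2 c3@6 c2@10, authorship ..1...3...2
After op 5 (insert('o')): buffer="dcovuvoovlbuov" (len 14), cursors c1@3 c3@8 c2@13, authorship ..11...33...22
After op 6 (insert('c')): buffer="dcocvuvoocvlbuocv" (len 17), cursors c1@4 c3@10 c2@16, authorship ..111...333...222
After op 7 (move_right): buffer="dcocvuvoocvlbuocv" (len 17), cursors c1@5 c3@11 c2@17, authorship ..111...333...222
After op 8 (insert('t')): buffer="dcocvtuvoocvtlbuocvt" (len 20), cursors c1@6 c3@13 c2@20, authorship ..1111...3333...2222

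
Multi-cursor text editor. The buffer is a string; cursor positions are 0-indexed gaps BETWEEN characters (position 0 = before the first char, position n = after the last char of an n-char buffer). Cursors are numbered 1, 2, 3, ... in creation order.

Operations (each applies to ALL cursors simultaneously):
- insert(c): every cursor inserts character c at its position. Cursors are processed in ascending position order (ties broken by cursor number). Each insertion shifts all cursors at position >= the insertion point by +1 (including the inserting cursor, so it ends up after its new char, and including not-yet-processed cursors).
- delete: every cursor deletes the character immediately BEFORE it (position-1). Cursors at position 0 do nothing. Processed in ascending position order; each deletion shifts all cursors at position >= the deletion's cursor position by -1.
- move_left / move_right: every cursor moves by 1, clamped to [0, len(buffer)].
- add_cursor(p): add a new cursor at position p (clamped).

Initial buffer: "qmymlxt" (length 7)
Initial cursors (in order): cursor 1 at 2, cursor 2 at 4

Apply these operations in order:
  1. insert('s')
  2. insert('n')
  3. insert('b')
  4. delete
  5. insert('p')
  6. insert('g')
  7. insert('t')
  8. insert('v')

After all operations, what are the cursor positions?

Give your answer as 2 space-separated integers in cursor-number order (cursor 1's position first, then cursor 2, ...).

After op 1 (insert('s')): buffer="qmsymslxt" (len 9), cursors c1@3 c2@6, authorship ..1..2...
After op 2 (insert('n')): buffer="qmsnymsnlxt" (len 11), cursors c1@4 c2@8, authorship ..11..22...
After op 3 (insert('b')): buffer="qmsnbymsnblxt" (len 13), cursors c1@5 c2@10, authorship ..111..222...
After op 4 (delete): buffer="qmsnymsnlxt" (len 11), cursors c1@4 c2@8, authorship ..11..22...
After op 5 (insert('p')): buffer="qmsnpymsnplxt" (len 13), cursors c1@5 c2@10, authorship ..111..222...
After op 6 (insert('g')): buffer="qmsnpgymsnpglxt" (len 15), cursors c1@6 c2@12, authorship ..1111..2222...
After op 7 (insert('t')): buffer="qmsnpgtymsnpgtlxt" (len 17), cursors c1@7 c2@14, authorship ..11111..22222...
After op 8 (insert('v')): buffer="qmsnpgtvymsnpgtvlxt" (len 19), cursors c1@8 c2@16, authorship ..111111..222222...

Answer: 8 16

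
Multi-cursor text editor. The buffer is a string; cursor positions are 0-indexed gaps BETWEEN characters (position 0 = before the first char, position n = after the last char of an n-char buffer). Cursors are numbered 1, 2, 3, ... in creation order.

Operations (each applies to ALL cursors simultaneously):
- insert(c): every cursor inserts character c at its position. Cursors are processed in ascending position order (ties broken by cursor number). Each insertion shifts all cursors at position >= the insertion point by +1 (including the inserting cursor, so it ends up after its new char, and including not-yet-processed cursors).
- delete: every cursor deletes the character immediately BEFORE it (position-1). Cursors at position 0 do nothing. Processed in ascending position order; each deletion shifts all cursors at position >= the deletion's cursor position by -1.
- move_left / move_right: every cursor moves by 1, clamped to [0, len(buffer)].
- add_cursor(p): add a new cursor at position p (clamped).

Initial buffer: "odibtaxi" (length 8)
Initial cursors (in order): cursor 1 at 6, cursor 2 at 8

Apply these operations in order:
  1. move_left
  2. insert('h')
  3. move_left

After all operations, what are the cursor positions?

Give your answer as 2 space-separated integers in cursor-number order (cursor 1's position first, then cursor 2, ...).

Answer: 5 8

Derivation:
After op 1 (move_left): buffer="odibtaxi" (len 8), cursors c1@5 c2@7, authorship ........
After op 2 (insert('h')): buffer="odibthaxhi" (len 10), cursors c1@6 c2@9, authorship .....1..2.
After op 3 (move_left): buffer="odibthaxhi" (len 10), cursors c1@5 c2@8, authorship .....1..2.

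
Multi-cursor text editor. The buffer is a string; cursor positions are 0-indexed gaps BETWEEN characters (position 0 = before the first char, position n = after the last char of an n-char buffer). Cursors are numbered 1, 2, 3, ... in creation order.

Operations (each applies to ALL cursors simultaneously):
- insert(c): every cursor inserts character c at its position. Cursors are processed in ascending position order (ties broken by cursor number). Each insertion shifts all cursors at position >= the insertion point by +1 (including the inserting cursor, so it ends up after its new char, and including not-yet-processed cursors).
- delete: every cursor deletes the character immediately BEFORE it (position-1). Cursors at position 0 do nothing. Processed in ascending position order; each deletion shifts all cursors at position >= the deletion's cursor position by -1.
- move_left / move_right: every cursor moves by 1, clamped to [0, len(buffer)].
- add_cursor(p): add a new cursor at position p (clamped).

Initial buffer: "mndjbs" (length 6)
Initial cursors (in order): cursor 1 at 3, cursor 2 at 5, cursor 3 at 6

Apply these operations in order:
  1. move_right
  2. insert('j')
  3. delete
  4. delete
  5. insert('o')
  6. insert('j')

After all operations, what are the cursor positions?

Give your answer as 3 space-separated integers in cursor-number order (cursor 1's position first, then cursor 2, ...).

Answer: 9 9 9

Derivation:
After op 1 (move_right): buffer="mndjbs" (len 6), cursors c1@4 c2@6 c3@6, authorship ......
After op 2 (insert('j')): buffer="mndjjbsjj" (len 9), cursors c1@5 c2@9 c3@9, authorship ....1..23
After op 3 (delete): buffer="mndjbs" (len 6), cursors c1@4 c2@6 c3@6, authorship ......
After op 4 (delete): buffer="mnd" (len 3), cursors c1@3 c2@3 c3@3, authorship ...
After op 5 (insert('o')): buffer="mndooo" (len 6), cursors c1@6 c2@6 c3@6, authorship ...123
After op 6 (insert('j')): buffer="mndooojjj" (len 9), cursors c1@9 c2@9 c3@9, authorship ...123123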